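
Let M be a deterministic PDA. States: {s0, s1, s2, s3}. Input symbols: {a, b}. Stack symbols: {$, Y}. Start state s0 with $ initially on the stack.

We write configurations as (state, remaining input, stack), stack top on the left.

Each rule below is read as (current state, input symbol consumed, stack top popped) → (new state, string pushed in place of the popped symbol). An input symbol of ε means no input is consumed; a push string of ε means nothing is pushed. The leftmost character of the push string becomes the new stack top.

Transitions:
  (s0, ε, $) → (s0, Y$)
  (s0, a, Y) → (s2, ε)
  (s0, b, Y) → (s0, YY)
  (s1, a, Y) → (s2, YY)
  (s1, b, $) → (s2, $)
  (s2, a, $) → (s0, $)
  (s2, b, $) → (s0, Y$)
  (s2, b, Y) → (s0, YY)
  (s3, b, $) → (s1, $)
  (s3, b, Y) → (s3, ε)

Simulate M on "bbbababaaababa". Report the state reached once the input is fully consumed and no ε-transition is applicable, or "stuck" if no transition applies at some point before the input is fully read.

stuck

(s0, bbbababaaababa, $) ⊢ (s0, bbbababaaababa, Y$) ⊢ (s0, bbababaaababa, YY$) ⊢ (s0, bababaaababa, YYY$) ⊢ (s0, ababaaababa, YYYY$) ⊢ (s2, babaaababa, YYY$) ⊢ (s0, abaaababa, YYYY$) ⊢ (s2, baaababa, YYY$) ⊢ (s0, aaababa, YYYY$) ⊢ (s2, aababa, YYY$)
No transition for (s2, a, top Y); M blocks with input aababa remaining.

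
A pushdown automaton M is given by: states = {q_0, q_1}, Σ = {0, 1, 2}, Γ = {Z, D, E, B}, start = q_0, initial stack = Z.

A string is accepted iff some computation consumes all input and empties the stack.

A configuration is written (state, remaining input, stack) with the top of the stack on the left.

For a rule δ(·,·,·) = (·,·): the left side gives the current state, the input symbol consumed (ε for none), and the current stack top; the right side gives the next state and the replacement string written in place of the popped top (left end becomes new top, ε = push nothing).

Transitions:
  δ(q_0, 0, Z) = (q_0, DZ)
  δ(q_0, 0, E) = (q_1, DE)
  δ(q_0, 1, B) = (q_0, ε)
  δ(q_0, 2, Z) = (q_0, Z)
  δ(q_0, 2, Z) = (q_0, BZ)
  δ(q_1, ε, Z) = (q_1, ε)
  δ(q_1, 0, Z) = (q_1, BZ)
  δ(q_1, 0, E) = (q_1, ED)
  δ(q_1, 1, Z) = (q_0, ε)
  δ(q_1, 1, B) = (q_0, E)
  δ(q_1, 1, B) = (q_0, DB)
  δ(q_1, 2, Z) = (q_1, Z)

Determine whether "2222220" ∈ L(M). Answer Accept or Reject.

Reject

No computation consumes all input and empties the stack.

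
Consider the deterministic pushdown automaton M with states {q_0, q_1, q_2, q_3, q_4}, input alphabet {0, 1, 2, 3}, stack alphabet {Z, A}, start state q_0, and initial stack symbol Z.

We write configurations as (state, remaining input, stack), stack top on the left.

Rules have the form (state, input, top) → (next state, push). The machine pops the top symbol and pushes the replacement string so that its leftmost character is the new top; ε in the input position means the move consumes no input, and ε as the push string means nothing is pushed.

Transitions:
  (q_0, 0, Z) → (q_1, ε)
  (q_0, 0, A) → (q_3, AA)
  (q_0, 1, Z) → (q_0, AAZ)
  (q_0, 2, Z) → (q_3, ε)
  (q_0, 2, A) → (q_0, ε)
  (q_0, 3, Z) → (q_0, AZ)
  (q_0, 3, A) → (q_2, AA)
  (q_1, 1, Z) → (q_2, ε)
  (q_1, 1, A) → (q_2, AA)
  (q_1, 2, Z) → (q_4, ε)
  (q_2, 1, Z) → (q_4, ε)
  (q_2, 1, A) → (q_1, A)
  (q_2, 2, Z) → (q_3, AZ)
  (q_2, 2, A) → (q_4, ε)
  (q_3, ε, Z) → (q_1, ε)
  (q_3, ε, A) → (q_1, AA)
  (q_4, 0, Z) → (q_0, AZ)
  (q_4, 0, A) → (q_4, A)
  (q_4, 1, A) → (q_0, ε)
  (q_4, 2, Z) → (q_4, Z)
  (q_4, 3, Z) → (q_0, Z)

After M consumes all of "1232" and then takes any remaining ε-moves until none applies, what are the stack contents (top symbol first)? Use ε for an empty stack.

AZ

(q_0, 1232, Z)
  read 1, top Z: go to q_0, push AAZ → (q_0, 232, AAZ)
  read 2, top A: go to q_0, push ε → (q_0, 32, AZ)
  read 3, top A: go to q_2, push AA → (q_2, 2, AAZ)
  read 2, top A: go to q_4, push ε → (q_4, ε, AZ)
All input consumed in state q_4 with stack AZ.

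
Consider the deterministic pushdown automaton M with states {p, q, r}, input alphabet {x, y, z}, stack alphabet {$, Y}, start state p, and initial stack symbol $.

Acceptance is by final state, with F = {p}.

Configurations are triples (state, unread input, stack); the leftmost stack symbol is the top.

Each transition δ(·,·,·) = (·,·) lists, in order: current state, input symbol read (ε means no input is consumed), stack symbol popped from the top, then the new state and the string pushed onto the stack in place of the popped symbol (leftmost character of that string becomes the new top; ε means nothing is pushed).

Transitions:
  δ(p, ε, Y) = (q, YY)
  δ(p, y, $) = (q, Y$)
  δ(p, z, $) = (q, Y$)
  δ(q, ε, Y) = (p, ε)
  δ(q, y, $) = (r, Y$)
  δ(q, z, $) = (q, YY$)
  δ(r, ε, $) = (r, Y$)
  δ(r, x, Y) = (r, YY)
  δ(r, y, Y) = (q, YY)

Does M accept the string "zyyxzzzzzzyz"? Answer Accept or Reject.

(p, zyyxzzzzzzyz, $)
  read z, top $: go to q, push Y$ → (q, yyxzzzzzzyz, Y$)
  ε-move, top Y: go to p, push ε → (p, yyxzzzzzzyz, $)
  read y, top $: go to q, push Y$ → (q, yxzzzzzzyz, Y$)
  ε-move, top Y: go to p, push ε → (p, yxzzzzzzyz, $)
  read y, top $: go to q, push Y$ → (q, xzzzzzzyz, Y$)
  ε-move, top Y: go to p, push ε → (p, xzzzzzzyz, $)
No transition applies at (p, xzzzzzzyz, $); input not fully consumed.

Reject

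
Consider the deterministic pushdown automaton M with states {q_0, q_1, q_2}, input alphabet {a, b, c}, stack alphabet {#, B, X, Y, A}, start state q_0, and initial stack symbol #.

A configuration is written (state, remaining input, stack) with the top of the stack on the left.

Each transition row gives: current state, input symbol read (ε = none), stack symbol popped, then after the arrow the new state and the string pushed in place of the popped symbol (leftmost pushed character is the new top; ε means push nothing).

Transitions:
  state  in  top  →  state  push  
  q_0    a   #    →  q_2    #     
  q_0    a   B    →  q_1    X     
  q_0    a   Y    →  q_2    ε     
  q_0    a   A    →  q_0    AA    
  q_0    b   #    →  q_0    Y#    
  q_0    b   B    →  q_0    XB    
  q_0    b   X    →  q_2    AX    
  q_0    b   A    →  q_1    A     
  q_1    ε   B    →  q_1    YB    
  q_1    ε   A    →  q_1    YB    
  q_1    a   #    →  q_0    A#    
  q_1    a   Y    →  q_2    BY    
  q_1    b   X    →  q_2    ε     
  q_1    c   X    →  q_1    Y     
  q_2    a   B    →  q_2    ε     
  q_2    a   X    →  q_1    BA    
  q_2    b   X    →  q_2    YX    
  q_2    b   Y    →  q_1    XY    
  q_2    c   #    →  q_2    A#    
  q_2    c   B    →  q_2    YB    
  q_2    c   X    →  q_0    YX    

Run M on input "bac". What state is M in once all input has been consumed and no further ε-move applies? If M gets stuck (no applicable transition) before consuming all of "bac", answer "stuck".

(q_0, bac, #) ⊢ (q_0, ac, Y#) ⊢ (q_2, c, #) ⊢ (q_2, ε, A#)
All input consumed; M is in state q_2.

q_2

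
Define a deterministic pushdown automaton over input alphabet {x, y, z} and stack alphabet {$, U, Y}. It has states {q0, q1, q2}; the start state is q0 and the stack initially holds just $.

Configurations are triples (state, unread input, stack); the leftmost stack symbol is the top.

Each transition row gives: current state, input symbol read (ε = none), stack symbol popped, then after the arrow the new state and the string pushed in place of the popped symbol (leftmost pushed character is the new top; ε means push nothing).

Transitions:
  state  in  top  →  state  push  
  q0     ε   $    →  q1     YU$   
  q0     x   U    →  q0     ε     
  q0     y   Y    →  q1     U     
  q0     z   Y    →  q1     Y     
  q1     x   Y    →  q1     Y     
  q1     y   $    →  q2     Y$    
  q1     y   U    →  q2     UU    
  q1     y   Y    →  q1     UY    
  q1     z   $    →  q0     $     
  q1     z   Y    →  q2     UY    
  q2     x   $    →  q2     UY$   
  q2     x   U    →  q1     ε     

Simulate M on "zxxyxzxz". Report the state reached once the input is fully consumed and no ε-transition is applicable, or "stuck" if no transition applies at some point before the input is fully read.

stuck

(q0, zxxyxzxz, $)
  ε-move, top $: go to q1, push YU$ → (q1, zxxyxzxz, YU$)
  read z, top Y: go to q2, push UY → (q2, xxyxzxz, UYU$)
  read x, top U: go to q1, push ε → (q1, xyxzxz, YU$)
  read x, top Y: go to q1, push Y → (q1, yxzxz, YU$)
  read y, top Y: go to q1, push UY → (q1, xzxz, UYU$)
No transition for (q1, x, top U); M blocks with input xzxz remaining.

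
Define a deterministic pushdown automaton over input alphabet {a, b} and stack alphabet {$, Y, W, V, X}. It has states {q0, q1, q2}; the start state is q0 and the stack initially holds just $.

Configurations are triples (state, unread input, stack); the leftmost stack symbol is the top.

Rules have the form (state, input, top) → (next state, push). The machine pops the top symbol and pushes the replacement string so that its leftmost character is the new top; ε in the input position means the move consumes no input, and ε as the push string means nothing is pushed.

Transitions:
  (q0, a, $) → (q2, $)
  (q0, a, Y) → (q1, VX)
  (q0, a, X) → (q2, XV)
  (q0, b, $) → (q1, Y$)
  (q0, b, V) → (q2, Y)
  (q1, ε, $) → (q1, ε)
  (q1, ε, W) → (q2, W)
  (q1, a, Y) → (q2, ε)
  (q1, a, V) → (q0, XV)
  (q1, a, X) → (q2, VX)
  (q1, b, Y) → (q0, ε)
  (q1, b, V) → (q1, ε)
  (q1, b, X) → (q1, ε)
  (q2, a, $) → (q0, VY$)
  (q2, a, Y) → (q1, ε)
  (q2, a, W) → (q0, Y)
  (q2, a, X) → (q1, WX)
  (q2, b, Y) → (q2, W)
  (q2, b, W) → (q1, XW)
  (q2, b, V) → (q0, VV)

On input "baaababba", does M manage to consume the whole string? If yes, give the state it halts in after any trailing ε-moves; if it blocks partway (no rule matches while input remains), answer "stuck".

(q0, baaababba, $) ⊢ (q1, aaababba, Y$) ⊢ (q2, aababba, $) ⊢ (q0, ababba, VY$)
No transition for (q0, a, top V); M blocks with input ababba remaining.

stuck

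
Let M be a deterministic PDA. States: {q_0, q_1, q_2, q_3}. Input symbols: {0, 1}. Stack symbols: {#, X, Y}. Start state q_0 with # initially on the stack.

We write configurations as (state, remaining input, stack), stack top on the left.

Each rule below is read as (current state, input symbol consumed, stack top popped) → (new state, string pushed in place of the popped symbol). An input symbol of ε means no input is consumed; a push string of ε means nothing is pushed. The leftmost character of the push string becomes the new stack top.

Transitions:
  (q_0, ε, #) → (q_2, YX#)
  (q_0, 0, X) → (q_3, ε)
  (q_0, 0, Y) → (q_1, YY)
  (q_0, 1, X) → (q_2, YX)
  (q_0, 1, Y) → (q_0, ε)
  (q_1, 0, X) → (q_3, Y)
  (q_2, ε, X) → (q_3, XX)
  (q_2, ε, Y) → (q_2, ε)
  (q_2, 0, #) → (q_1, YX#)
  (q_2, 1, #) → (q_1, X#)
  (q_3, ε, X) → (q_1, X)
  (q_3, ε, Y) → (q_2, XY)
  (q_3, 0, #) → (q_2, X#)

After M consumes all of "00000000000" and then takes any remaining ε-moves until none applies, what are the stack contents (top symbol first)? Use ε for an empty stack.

(q_0, 00000000000, #)
  ε-move, top #: go to q_2, push YX# → (q_2, 00000000000, YX#)
  ε-move, top Y: go to q_2, push ε → (q_2, 00000000000, X#)
  ε-move, top X: go to q_3, push XX → (q_3, 00000000000, XX#)
  ε-move, top X: go to q_1, push X → (q_1, 00000000000, XX#)
  read 0, top X: go to q_3, push Y → (q_3, 0000000000, YX#)
  ε-move, top Y: go to q_2, push XY → (q_2, 0000000000, XYX#)
  ε-move, top X: go to q_3, push XX → (q_3, 0000000000, XXYX#)
  ε-move, top X: go to q_1, push X → (q_1, 0000000000, XXYX#)
  read 0, top X: go to q_3, push Y → (q_3, 000000000, YXYX#)
  ε-move, top Y: go to q_2, push XY → (q_2, 000000000, XYXYX#)
  ε-move, top X: go to q_3, push XX → (q_3, 000000000, XXYXYX#)
  ε-move, top X: go to q_1, push X → (q_1, 000000000, XXYXYX#)
  read 0, top X: go to q_3, push Y → (q_3, 00000000, YXYXYX#)
  ε-move, top Y: go to q_2, push XY → (q_2, 00000000, XYXYXYX#)
  ε-move, top X: go to q_3, push XX → (q_3, 00000000, XXYXYXYX#)
  ε-move, top X: go to q_1, push X → (q_1, 00000000, XXYXYXYX#)
  read 0, top X: go to q_3, push Y → (q_3, 0000000, YXYXYXYX#)
  ε-move, top Y: go to q_2, push XY → (q_2, 0000000, XYXYXYXYX#)
  ε-move, top X: go to q_3, push XX → (q_3, 0000000, XXYXYXYXYX#)
  ε-move, top X: go to q_1, push X → (q_1, 0000000, XXYXYXYXYX#)
  read 0, top X: go to q_3, push Y → (q_3, 000000, YXYXYXYXYX#)
  ε-move, top Y: go to q_2, push XY → (q_2, 000000, XYXYXYXYXYX#)
  ε-move, top X: go to q_3, push XX → (q_3, 000000, XXYXYXYXYXYX#)
  ε-move, top X: go to q_1, push X → (q_1, 000000, XXYXYXYXYXYX#)
  read 0, top X: go to q_3, push Y → (q_3, 00000, YXYXYXYXYXYX#)
  ε-move, top Y: go to q_2, push XY → (q_2, 00000, XYXYXYXYXYXYX#)
  ε-move, top X: go to q_3, push XX → (q_3, 00000, XXYXYXYXYXYXYX#)
  ε-move, top X: go to q_1, push X → (q_1, 00000, XXYXYXYXYXYXYX#)
  read 0, top X: go to q_3, push Y → (q_3, 0000, YXYXYXYXYXYXYX#)
  ε-move, top Y: go to q_2, push XY → (q_2, 0000, XYXYXYXYXYXYXYX#)
  ε-move, top X: go to q_3, push XX → (q_3, 0000, XXYXYXYXYXYXYXYX#)
  ε-move, top X: go to q_1, push X → (q_1, 0000, XXYXYXYXYXYXYXYX#)
  read 0, top X: go to q_3, push Y → (q_3, 000, YXYXYXYXYXYXYXYX#)
  ε-move, top Y: go to q_2, push XY → (q_2, 000, XYXYXYXYXYXYXYXYX#)
  ε-move, top X: go to q_3, push XX → (q_3, 000, XXYXYXYXYXYXYXYXYX#)
  ε-move, top X: go to q_1, push X → (q_1, 000, XXYXYXYXYXYXYXYXYX#)
  read 0, top X: go to q_3, push Y → (q_3, 00, YXYXYXYXYXYXYXYXYX#)
  ε-move, top Y: go to q_2, push XY → (q_2, 00, XYXYXYXYXYXYXYXYXYX#)
  ε-move, top X: go to q_3, push XX → (q_3, 00, XXYXYXYXYXYXYXYXYXYX#)
  ε-move, top X: go to q_1, push X → (q_1, 00, XXYXYXYXYXYXYXYXYXYX#)
  read 0, top X: go to q_3, push Y → (q_3, 0, YXYXYXYXYXYXYXYXYXYX#)
  ε-move, top Y: go to q_2, push XY → (q_2, 0, XYXYXYXYXYXYXYXYXYXYX#)
  ε-move, top X: go to q_3, push XX → (q_3, 0, XXYXYXYXYXYXYXYXYXYXYX#)
  ε-move, top X: go to q_1, push X → (q_1, 0, XXYXYXYXYXYXYXYXYXYXYX#)
  read 0, top X: go to q_3, push Y → (q_3, ε, YXYXYXYXYXYXYXYXYXYXYX#)
  ε-move, top Y: go to q_2, push XY → (q_2, ε, XYXYXYXYXYXYXYXYXYXYXYX#)
  ε-move, top X: go to q_3, push XX → (q_3, ε, XXYXYXYXYXYXYXYXYXYXYXYX#)
  ε-move, top X: go to q_1, push X → (q_1, ε, XXYXYXYXYXYXYXYXYXYXYXYX#)
All input consumed in state q_1 with stack XXYXYXYXYXYXYXYXYXYXYXYX#.

XXYXYXYXYXYXYXYXYXYXYXYX#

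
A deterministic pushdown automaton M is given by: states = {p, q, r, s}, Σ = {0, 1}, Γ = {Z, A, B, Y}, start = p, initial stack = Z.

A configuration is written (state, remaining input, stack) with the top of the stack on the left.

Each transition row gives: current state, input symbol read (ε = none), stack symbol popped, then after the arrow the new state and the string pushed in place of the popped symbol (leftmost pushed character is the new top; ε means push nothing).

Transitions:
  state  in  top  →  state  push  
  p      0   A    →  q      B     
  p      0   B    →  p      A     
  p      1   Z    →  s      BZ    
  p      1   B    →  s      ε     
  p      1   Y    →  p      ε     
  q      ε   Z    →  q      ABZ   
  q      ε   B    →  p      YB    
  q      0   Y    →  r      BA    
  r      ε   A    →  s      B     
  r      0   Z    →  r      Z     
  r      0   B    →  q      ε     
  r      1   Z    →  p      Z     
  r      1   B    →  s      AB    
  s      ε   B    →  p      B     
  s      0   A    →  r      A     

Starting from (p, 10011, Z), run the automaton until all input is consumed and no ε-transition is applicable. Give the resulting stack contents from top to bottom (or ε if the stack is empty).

(p, 10011, Z) ⊢ (s, 0011, BZ) ⊢ (p, 0011, BZ) ⊢ (p, 011, AZ) ⊢ (q, 11, BZ) ⊢ (p, 11, YBZ) ⊢ (p, 1, BZ) ⊢ (s, ε, Z)
All input consumed in state s with stack Z.

Z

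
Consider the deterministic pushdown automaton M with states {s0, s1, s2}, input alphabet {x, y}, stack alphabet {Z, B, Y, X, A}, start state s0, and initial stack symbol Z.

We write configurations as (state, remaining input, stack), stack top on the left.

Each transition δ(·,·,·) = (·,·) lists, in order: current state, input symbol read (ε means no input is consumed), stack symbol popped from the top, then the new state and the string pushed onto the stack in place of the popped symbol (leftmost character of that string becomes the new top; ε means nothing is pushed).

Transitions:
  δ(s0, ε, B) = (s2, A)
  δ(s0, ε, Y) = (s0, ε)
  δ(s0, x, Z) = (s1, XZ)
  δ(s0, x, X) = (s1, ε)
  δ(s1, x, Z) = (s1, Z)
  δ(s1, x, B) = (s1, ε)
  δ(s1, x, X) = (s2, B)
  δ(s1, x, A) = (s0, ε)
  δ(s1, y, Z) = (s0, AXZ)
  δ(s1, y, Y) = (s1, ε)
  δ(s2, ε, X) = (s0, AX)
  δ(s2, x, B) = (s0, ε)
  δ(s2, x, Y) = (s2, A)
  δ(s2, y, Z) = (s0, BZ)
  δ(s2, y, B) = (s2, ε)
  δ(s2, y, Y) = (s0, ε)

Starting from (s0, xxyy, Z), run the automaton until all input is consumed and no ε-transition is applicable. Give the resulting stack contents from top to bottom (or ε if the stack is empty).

AZ

(s0, xxyy, Z) ⊢ (s1, xyy, XZ) ⊢ (s2, yy, BZ) ⊢ (s2, y, Z) ⊢ (s0, ε, BZ) ⊢ (s2, ε, AZ)
All input consumed in state s2 with stack AZ.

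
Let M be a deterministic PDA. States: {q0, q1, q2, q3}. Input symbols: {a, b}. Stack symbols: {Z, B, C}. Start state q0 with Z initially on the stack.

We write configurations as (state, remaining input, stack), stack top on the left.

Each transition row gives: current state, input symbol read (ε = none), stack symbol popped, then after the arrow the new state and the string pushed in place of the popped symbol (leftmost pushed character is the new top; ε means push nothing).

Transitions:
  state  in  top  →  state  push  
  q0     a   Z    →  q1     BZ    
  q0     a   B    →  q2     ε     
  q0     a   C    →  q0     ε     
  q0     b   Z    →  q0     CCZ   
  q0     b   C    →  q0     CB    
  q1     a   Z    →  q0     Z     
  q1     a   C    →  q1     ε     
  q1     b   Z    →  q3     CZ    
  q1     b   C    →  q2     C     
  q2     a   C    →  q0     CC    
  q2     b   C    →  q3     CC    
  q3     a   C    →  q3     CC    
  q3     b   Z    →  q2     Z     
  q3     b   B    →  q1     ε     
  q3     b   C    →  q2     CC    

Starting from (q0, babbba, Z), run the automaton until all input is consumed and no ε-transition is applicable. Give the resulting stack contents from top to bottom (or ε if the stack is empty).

(q0, babbba, Z)
  read b, top Z: go to q0, push CCZ → (q0, abbba, CCZ)
  read a, top C: go to q0, push ε → (q0, bbba, CZ)
  read b, top C: go to q0, push CB → (q0, bba, CBZ)
  read b, top C: go to q0, push CB → (q0, ba, CBBZ)
  read b, top C: go to q0, push CB → (q0, a, CBBBZ)
  read a, top C: go to q0, push ε → (q0, ε, BBBZ)
All input consumed in state q0 with stack BBBZ.

BBBZ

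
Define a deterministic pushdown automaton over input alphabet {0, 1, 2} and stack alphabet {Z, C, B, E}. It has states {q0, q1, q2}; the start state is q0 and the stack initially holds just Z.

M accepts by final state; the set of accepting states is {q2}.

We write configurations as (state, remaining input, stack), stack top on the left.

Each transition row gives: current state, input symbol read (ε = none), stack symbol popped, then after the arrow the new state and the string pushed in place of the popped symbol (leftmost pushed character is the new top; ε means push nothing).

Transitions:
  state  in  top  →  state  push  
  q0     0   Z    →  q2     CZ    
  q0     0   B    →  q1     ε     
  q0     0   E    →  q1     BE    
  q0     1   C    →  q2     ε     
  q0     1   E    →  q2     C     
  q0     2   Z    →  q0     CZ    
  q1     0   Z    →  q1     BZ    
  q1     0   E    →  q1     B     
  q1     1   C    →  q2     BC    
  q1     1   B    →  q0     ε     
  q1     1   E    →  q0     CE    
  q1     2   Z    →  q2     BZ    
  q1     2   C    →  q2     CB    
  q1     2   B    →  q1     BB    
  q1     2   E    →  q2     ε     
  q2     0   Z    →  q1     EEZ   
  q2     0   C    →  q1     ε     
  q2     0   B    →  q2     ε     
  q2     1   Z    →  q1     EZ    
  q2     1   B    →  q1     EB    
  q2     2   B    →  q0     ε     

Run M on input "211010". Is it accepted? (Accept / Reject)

Accept

(q0, 211010, Z)
  read 2, top Z: go to q0, push CZ → (q0, 11010, CZ)
  read 1, top C: go to q2, push ε → (q2, 1010, Z)
  read 1, top Z: go to q1, push EZ → (q1, 010, EZ)
  read 0, top E: go to q1, push B → (q1, 10, BZ)
  read 1, top B: go to q0, push ε → (q0, 0, Z)
  read 0, top Z: go to q2, push CZ → (q2, ε, CZ)
All input consumed; state q2 ∈ F.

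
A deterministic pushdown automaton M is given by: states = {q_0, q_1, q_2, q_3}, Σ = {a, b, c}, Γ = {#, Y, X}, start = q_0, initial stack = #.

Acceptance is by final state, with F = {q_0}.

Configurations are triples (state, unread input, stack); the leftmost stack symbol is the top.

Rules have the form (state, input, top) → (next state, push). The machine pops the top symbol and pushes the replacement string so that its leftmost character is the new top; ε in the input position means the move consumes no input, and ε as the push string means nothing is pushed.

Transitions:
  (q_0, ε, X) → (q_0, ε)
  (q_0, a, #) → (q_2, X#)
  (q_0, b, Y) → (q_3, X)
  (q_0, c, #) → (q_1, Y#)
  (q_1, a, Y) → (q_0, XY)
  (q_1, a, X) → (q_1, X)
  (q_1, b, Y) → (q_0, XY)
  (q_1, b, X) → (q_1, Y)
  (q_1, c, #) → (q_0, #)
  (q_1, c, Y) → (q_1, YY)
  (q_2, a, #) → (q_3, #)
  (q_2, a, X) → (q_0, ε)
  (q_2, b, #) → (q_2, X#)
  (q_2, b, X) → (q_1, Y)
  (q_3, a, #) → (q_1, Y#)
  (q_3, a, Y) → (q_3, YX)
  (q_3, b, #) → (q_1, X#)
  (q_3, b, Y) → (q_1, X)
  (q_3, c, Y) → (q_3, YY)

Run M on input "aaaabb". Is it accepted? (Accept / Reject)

Reject

(q_0, aaaabb, #)
  read a, top #: go to q_2, push X# → (q_2, aaabb, X#)
  read a, top X: go to q_0, push ε → (q_0, aabb, #)
  read a, top #: go to q_2, push X# → (q_2, abb, X#)
  read a, top X: go to q_0, push ε → (q_0, bb, #)
No transition applies at (q_0, bb, #); input not fully consumed.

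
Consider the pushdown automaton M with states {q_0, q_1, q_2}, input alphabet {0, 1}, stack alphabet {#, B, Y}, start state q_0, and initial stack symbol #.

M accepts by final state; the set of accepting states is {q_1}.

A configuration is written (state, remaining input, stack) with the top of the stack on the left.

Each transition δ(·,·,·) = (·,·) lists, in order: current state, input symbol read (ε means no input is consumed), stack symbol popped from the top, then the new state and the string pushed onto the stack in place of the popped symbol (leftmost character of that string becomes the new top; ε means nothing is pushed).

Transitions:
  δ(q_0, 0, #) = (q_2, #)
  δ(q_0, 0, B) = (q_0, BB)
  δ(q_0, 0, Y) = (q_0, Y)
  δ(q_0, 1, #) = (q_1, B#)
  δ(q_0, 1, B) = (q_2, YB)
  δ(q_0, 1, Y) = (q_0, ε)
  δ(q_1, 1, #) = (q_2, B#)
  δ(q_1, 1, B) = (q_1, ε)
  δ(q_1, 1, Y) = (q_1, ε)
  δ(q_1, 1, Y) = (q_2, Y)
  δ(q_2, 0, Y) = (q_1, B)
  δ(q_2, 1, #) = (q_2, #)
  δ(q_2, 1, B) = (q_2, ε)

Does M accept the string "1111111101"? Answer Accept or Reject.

Reject

No computation consumes all input and reaches a final state.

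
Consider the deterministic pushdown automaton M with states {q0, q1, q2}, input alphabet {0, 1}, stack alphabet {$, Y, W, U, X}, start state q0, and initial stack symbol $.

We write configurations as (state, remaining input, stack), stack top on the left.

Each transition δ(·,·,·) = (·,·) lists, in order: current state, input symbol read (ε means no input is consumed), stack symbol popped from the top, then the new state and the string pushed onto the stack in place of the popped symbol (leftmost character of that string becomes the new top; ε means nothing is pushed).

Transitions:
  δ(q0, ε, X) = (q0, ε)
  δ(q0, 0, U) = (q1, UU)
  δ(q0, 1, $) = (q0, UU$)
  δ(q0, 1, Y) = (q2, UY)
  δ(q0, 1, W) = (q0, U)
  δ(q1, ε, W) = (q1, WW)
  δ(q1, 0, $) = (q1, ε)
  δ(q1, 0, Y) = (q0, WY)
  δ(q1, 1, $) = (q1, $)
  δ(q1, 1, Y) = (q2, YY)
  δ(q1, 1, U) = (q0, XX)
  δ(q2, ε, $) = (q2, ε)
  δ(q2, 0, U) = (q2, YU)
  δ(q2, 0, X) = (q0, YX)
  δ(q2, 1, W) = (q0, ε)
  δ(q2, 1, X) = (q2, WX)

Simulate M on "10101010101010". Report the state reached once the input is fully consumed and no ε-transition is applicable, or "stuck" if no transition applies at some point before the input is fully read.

(q0, 10101010101010, $) ⊢ (q0, 0101010101010, UU$) ⊢ (q1, 101010101010, UUU$) ⊢ (q0, 01010101010, XXUU$) ⊢ (q0, 01010101010, XUU$) ⊢ (q0, 01010101010, UU$) ⊢ (q1, 1010101010, UUU$) ⊢ (q0, 010101010, XXUU$) ⊢ (q0, 010101010, XUU$) ⊢ (q0, 010101010, UU$) ⊢ (q1, 10101010, UUU$) ⊢ (q0, 0101010, XXUU$) ⊢ (q0, 0101010, XUU$) ⊢ (q0, 0101010, UU$) ⊢ (q1, 101010, UUU$) ⊢ (q0, 01010, XXUU$) ⊢ (q0, 01010, XUU$) ⊢ (q0, 01010, UU$) ⊢ (q1, 1010, UUU$) ⊢ (q0, 010, XXUU$) ⊢ (q0, 010, XUU$) ⊢ (q0, 010, UU$) ⊢ (q1, 10, UUU$) ⊢ (q0, 0, XXUU$) ⊢ (q0, 0, XUU$) ⊢ (q0, 0, UU$) ⊢ (q1, ε, UUU$)
All input consumed; M is in state q1.

q1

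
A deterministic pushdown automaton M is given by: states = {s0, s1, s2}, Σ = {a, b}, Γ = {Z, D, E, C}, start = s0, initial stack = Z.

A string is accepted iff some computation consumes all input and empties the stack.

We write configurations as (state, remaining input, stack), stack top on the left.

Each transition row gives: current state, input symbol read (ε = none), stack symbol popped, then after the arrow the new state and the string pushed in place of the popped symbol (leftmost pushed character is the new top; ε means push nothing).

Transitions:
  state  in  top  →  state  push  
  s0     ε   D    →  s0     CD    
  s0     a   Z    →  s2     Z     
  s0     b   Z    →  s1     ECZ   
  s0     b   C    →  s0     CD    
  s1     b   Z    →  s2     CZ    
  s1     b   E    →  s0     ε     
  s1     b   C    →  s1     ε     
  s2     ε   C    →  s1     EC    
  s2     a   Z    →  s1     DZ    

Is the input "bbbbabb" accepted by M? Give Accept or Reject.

(s0, bbbbabb, Z)
  read b, top Z: go to s1, push ECZ → (s1, bbbabb, ECZ)
  read b, top E: go to s0, push ε → (s0, bbabb, CZ)
  read b, top C: go to s0, push CD → (s0, babb, CDZ)
  read b, top C: go to s0, push CD → (s0, abb, CDDZ)
No transition applies at (s0, abb, CDDZ); input not fully consumed.

Reject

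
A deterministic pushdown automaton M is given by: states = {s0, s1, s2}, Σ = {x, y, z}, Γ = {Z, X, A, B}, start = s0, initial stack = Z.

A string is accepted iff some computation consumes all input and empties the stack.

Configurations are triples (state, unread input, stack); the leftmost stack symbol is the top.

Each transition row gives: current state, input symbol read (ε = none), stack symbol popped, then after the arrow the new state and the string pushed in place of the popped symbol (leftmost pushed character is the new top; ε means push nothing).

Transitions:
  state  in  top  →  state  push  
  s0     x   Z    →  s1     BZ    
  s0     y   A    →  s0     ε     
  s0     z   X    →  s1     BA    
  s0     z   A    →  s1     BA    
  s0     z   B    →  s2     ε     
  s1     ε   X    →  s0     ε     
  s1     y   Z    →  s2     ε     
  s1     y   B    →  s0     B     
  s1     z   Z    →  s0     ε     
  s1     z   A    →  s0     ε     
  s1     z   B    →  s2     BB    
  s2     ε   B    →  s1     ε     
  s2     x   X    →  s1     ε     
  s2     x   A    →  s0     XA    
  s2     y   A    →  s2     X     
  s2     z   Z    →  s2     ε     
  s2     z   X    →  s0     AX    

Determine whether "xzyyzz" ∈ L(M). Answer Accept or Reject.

Reject

(s0, xzyyzz, Z)
  read x, top Z: go to s1, push BZ → (s1, zyyzz, BZ)
  read z, top B: go to s2, push BB → (s2, yyzz, BBZ)
  ε-move, top B: go to s1, push ε → (s1, yyzz, BZ)
  read y, top B: go to s0, push B → (s0, yzz, BZ)
No transition applies at (s0, yzz, BZ); input not fully consumed.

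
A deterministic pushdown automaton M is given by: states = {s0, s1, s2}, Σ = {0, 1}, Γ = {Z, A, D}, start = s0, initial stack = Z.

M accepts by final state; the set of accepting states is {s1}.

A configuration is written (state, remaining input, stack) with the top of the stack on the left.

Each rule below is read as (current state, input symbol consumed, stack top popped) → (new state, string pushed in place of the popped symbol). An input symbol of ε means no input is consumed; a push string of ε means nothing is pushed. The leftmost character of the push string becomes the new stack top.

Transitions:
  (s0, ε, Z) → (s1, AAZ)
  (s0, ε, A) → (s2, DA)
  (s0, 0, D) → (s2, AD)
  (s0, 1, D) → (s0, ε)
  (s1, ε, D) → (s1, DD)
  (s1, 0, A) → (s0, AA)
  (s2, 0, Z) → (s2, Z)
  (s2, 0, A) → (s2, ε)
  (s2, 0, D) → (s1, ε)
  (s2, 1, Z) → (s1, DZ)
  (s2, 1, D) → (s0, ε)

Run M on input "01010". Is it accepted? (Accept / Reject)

(s0, 01010, Z)
  ε-move, top Z: go to s1, push AAZ → (s1, 01010, AAZ)
  read 0, top A: go to s0, push AA → (s0, 1010, AAAZ)
  ε-move, top A: go to s2, push DA → (s2, 1010, DAAAZ)
  read 1, top D: go to s0, push ε → (s0, 010, AAAZ)
  ε-move, top A: go to s2, push DA → (s2, 010, DAAAZ)
  read 0, top D: go to s1, push ε → (s1, 10, AAAZ)
No transition applies at (s1, 10, AAAZ); input not fully consumed.

Reject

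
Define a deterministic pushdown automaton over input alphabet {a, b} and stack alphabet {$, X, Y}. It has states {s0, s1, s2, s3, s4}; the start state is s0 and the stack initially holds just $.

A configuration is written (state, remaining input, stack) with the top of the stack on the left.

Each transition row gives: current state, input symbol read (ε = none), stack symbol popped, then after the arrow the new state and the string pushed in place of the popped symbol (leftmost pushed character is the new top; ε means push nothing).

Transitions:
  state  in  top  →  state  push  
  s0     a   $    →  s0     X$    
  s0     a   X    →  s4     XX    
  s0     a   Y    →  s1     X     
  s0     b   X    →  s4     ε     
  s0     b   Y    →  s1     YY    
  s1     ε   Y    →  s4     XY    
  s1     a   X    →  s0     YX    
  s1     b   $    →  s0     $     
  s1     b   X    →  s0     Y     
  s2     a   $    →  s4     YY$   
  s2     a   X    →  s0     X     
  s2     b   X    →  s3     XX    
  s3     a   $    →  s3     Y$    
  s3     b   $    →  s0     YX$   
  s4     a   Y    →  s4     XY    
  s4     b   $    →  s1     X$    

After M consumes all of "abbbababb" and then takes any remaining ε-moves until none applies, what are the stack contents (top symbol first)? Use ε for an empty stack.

XYY$

(s0, abbbababb, $)
  read a, top $: go to s0, push X$ → (s0, bbbababb, X$)
  read b, top X: go to s4, push ε → (s4, bbababb, $)
  read b, top $: go to s1, push X$ → (s1, bababb, X$)
  read b, top X: go to s0, push Y → (s0, ababb, Y$)
  read a, top Y: go to s1, push X → (s1, babb, X$)
  read b, top X: go to s0, push Y → (s0, abb, Y$)
  read a, top Y: go to s1, push X → (s1, bb, X$)
  read b, top X: go to s0, push Y → (s0, b, Y$)
  read b, top Y: go to s1, push YY → (s1, ε, YY$)
  ε-move, top Y: go to s4, push XY → (s4, ε, XYY$)
All input consumed in state s4 with stack XYY$.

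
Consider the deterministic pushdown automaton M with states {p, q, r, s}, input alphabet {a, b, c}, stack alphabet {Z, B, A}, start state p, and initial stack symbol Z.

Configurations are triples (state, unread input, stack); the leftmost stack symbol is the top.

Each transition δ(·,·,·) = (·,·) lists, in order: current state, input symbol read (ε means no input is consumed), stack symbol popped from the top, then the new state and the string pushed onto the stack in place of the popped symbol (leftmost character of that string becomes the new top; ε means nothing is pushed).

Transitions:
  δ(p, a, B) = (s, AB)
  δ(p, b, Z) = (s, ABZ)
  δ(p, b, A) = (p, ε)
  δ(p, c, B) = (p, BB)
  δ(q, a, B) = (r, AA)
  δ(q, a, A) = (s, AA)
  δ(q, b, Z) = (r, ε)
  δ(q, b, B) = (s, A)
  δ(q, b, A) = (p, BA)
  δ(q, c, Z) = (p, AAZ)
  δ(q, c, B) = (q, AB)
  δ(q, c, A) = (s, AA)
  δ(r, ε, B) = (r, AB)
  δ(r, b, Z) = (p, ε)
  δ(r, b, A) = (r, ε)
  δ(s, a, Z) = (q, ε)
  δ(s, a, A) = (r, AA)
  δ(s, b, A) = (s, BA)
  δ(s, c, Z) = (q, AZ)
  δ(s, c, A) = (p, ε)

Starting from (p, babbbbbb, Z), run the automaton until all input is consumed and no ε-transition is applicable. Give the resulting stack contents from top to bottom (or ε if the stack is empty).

ABZ

(p, babbbbbb, Z)
  read b, top Z: go to s, push ABZ → (s, abbbbbb, ABZ)
  read a, top A: go to r, push AA → (r, bbbbbb, AABZ)
  read b, top A: go to r, push ε → (r, bbbbb, ABZ)
  read b, top A: go to r, push ε → (r, bbbb, BZ)
  ε-move, top B: go to r, push AB → (r, bbbb, ABZ)
  read b, top A: go to r, push ε → (r, bbb, BZ)
  ε-move, top B: go to r, push AB → (r, bbb, ABZ)
  read b, top A: go to r, push ε → (r, bb, BZ)
  ε-move, top B: go to r, push AB → (r, bb, ABZ)
  read b, top A: go to r, push ε → (r, b, BZ)
  ε-move, top B: go to r, push AB → (r, b, ABZ)
  read b, top A: go to r, push ε → (r, ε, BZ)
  ε-move, top B: go to r, push AB → (r, ε, ABZ)
All input consumed in state r with stack ABZ.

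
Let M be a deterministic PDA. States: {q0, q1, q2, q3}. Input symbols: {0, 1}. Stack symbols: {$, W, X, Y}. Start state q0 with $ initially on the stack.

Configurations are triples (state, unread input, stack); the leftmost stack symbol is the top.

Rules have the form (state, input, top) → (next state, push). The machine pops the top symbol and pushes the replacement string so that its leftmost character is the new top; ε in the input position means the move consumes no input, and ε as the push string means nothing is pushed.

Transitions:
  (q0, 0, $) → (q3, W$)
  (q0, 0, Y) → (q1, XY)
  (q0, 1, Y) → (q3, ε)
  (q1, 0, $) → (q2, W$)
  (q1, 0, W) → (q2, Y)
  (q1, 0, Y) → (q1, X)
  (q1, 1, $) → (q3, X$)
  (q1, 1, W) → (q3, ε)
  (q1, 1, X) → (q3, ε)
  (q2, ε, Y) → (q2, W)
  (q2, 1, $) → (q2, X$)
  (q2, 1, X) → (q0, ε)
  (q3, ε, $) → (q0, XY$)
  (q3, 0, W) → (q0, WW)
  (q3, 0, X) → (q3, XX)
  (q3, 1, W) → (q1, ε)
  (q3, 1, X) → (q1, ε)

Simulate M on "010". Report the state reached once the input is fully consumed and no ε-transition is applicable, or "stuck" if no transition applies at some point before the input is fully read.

q2

(q0, 010, $)
  read 0, top $: go to q3, push W$ → (q3, 10, W$)
  read 1, top W: go to q1, push ε → (q1, 0, $)
  read 0, top $: go to q2, push W$ → (q2, ε, W$)
All input consumed; M is in state q2.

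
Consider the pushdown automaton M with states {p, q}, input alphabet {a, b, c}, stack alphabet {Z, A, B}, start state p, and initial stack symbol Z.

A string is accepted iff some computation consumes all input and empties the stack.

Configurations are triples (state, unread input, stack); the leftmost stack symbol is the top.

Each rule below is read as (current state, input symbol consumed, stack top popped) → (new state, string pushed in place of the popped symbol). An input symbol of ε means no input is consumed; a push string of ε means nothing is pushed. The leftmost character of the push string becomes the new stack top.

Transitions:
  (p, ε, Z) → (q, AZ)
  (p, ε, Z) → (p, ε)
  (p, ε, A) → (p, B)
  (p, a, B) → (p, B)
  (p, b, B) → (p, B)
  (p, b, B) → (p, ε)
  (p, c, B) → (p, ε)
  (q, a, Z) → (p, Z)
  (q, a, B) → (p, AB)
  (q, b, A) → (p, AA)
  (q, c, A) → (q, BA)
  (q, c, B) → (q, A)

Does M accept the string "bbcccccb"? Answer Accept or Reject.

Reject

No computation consumes all input and empties the stack.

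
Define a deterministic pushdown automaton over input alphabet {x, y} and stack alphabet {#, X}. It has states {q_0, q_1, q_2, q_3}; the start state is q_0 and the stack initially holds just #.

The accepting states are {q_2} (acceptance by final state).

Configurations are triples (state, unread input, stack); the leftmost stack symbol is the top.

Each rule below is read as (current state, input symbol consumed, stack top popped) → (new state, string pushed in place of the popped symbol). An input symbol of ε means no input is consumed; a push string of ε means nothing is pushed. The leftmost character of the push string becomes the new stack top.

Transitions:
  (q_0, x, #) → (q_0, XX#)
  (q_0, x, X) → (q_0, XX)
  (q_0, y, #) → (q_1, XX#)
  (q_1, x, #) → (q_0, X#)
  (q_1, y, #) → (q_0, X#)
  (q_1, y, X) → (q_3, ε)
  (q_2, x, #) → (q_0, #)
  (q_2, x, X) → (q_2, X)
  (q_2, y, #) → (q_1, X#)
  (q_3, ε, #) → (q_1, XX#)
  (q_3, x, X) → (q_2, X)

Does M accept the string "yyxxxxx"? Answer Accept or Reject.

(q_0, yyxxxxx, #)
  read y, top #: go to q_1, push XX# → (q_1, yxxxxx, XX#)
  read y, top X: go to q_3, push ε → (q_3, xxxxx, X#)
  read x, top X: go to q_2, push X → (q_2, xxxx, X#)
  read x, top X: go to q_2, push X → (q_2, xxx, X#)
  read x, top X: go to q_2, push X → (q_2, xx, X#)
  read x, top X: go to q_2, push X → (q_2, x, X#)
  read x, top X: go to q_2, push X → (q_2, ε, X#)
All input consumed; state q_2 ∈ F.

Accept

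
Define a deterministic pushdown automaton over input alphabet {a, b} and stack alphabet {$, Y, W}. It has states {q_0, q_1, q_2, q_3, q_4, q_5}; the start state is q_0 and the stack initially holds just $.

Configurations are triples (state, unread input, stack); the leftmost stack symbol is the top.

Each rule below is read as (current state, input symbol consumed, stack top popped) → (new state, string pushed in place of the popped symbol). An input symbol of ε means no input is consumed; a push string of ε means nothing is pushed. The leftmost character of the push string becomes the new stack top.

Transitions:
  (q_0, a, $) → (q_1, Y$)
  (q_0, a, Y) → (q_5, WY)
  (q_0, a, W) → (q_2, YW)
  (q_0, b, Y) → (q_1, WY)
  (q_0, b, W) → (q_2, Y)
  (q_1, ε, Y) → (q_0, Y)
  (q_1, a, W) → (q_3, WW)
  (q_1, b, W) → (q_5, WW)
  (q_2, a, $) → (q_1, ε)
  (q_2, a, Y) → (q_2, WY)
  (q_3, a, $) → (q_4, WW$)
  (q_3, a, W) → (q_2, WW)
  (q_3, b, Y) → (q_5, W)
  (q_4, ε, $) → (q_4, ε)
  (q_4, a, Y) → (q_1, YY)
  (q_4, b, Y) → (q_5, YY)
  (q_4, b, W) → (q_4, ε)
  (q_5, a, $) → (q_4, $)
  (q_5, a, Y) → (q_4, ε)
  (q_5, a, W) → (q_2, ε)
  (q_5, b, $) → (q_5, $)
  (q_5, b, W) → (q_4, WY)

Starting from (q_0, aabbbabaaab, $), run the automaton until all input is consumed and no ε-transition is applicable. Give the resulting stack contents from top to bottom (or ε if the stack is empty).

(q_0, aabbbabaaab, $)
  read a, top $: go to q_1, push Y$ → (q_1, abbbabaaab, Y$)
  ε-move, top Y: go to q_0, push Y → (q_0, abbbabaaab, Y$)
  read a, top Y: go to q_5, push WY → (q_5, bbbabaaab, WY$)
  read b, top W: go to q_4, push WY → (q_4, bbabaaab, WYY$)
  read b, top W: go to q_4, push ε → (q_4, babaaab, YY$)
  read b, top Y: go to q_5, push YY → (q_5, abaaab, YYY$)
  read a, top Y: go to q_4, push ε → (q_4, baaab, YY$)
  read b, top Y: go to q_5, push YY → (q_5, aaab, YYY$)
  read a, top Y: go to q_4, push ε → (q_4, aab, YY$)
  read a, top Y: go to q_1, push YY → (q_1, ab, YYY$)
  ε-move, top Y: go to q_0, push Y → (q_0, ab, YYY$)
  read a, top Y: go to q_5, push WY → (q_5, b, WYYY$)
  read b, top W: go to q_4, push WY → (q_4, ε, WYYYY$)
All input consumed in state q_4 with stack WYYYY$.

WYYYY$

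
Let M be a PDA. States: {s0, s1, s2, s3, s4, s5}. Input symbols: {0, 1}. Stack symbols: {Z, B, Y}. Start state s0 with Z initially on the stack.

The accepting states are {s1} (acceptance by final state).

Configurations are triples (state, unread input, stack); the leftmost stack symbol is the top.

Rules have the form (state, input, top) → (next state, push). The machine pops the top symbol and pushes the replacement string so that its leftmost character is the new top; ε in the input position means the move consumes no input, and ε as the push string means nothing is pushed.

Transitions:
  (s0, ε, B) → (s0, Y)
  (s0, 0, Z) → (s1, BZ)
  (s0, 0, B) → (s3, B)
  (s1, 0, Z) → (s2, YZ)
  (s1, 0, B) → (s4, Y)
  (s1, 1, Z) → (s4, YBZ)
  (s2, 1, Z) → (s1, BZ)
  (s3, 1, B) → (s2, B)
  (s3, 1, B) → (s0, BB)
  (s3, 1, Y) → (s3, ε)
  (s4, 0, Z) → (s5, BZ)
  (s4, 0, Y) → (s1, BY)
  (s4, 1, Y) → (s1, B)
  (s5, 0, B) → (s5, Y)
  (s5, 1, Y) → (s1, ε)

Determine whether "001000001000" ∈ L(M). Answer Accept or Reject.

Reject

No computation consumes all input and reaches a final state.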